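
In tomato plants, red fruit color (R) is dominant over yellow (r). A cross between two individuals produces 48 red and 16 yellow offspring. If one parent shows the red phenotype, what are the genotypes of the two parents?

Observed offspring: 48 red, 16 yellow
The observed ratio simplifies to 3:1. Yellow (rr) offspring appear, so each parent must contribute one r allele. The parent stated to show red carries R, so it is Rr. The other parent is then either Rr or rr: Rr × rr would give a 1:1 split, whereas Rr × Rr gives 3:1 — matching the data. So both parents are heterozygous (Rr × Rr).
Parent genotypes: Rr × Rr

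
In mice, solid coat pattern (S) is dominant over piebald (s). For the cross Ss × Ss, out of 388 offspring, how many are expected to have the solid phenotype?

Punnett square for Ss × Ss:
Offspring genotypes: 1 SS, 2 Ss, 1 ss
Total offspring: 4
Count with target: 3
Probability: 3/4
Expected count = 3/4 × 388 = 291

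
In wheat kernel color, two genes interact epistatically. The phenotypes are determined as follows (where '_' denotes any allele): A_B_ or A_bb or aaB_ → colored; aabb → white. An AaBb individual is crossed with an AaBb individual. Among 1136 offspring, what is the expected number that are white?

Cross: AaBb × AaBb — consider each gene separately:
A gene: Aa × Aa → 1 AA, 2 Aa, 1 aa → 3 A_ : 1 aa (out of 4)
B gene: Bb × Bb → 1 BB, 2 Bb, 1 bb → 3 B_ : 1 bb (out of 4)
Genotype classes (out of 4 × 4 = 16): A_B_ = 3×3 = 9; A_bb = 3×1 = 3; aaB_ = 1×3 = 3; aabb = 1×1 = 1
Apply the phenotype rules: A_B_ (9) + A_bb (3) + aaB_ (3) → colored; aabb (1) → white
Phenotype counts (out of 16): 15 colored, 1 white
white: 1 out of 16 → fraction 1/16
Expected count = 1/16 × 1136 = 71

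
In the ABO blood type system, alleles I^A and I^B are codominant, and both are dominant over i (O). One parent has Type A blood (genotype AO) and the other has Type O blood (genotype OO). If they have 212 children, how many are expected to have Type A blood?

Cross: AO × OO
Possible offspring genotypes: 2 AO, 2 OO
Blood type counts: 2 Type A, 2 Type O
Probability of Type A: 2/4 = 1/2
Expected count = 1/2 × 212 = 106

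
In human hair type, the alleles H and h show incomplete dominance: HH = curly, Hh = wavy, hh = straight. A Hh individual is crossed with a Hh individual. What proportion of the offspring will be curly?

Punnett square for Hh × Hh:
Offspring genotypes: 1 HH, 2 Hh, 1 hh
Phenotype counts: 1 curly, 2 wavy, 1 straight
curly: 1 out of 4
Probability: 1/4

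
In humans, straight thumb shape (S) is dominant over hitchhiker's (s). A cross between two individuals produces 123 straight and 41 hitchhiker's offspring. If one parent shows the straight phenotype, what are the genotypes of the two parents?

Observed offspring: 123 straight, 41 hitchhiker's
The observed ratio simplifies to 3:1. Hitchhiker's (ss) offspring appear, so each parent must contribute one s allele. The parent stated to show straight carries S, so it is Ss. The other parent is then either Ss or ss: Ss × ss would give a 1:1 split, whereas Ss × Ss gives 3:1 — matching the data. So both parents are heterozygous (Ss × Ss).
Parent genotypes: Ss × Ss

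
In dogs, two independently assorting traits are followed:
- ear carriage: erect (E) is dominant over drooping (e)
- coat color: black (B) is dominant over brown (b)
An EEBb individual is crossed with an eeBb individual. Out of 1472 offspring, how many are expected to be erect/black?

Dihybrid cross EEBb × eeBb — consider each gene separately:
ear carriage: EE × ee → 4 Ee → 4 E_ (out of 4)
coat color: Bb × Bb → 1 BB, 2 Bb, 1 bb → 3 B_ : 1 bb (out of 4)
Combine (counts out of 4 × 4 = 16): erect/black (E_B_) = 4×3 = 12; erect/brown (E_bb) = 4×1 = 4
Phenotype counts (out of 16): 12 erect/black, 4 erect/brown
erect/black: 12 out of 16 → fraction 3/4
Expected count = 3/4 × 1472 = 1104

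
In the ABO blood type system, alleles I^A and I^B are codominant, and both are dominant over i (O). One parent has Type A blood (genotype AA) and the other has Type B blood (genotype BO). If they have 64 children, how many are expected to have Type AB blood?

Cross: AA × BO
Possible offspring genotypes: 2 AB, 2 AO
Blood type counts: 2 Type AB, 2 Type A
Probability of Type AB: 2/4 = 1/2
Expected count = 1/2 × 64 = 32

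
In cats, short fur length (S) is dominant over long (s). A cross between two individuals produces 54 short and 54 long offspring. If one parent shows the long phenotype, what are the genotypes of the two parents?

Observed offspring: 54 short, 54 long
The observed ratio simplifies to 1:1. One parent shows long, so its genotype must be ss. A 1:1 offspring split requires the other parent to be heterozygous (Ss).
Parent genotypes: ss × Ss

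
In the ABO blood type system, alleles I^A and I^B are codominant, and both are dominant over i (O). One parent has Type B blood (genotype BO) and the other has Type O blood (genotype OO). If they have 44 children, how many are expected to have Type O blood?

Cross: BO × OO
Possible offspring genotypes: 2 BO, 2 OO
Blood type counts: 2 Type B, 2 Type O
Probability of Type O: 2/4 = 1/2
Expected count = 1/2 × 44 = 22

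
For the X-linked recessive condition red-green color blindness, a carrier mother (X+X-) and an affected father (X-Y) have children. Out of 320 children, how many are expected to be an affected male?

Cross: X+X- × X-Y
Offspring: 1 X+X-, 1 X+Y, 1 X-X-, 1 X-Y
Probability of an affected male: 1/4
Expected count = 1/4 × 320 = 80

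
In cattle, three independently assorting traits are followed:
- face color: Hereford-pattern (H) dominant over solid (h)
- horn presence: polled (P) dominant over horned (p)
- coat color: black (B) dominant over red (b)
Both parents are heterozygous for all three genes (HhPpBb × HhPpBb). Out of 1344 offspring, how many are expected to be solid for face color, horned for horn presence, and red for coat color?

Trihybrid cross: HhPpBb × HhPpBb
Each trait segregates independently with a 3:1 phenotypic ratio, so each gene contributes 3/4 (dominant) or 1/4 (recessive).
Target: solid (face color), horned (horn presence), red (coat color)
Probability = product of independent per-trait probabilities
= 1/4 × 1/4 × 1/4 = 1/64
Expected count = 1/64 × 1344 = 21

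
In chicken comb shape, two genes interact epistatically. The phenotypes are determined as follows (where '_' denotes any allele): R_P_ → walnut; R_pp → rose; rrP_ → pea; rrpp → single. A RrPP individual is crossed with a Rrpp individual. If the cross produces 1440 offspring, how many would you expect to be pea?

Cross: RrPP × Rrpp — consider each gene separately:
R gene: Rr × Rr → 1 RR, 2 Rr, 1 rr → 3 R_ : 1 rr (out of 4)
P gene: PP × pp → 4 Pp → 4 P_ (out of 4)
Genotype classes (out of 4 × 4 = 16): R_P_ = 3×4 = 12; rrP_ = 1×4 = 4
Apply the phenotype rules: R_P_ (12) → walnut; rrP_ (4) → pea
Phenotype counts (out of 16): 12 walnut, 4 pea
pea: 4 out of 16 → fraction 1/4
Expected count = 1/4 × 1440 = 360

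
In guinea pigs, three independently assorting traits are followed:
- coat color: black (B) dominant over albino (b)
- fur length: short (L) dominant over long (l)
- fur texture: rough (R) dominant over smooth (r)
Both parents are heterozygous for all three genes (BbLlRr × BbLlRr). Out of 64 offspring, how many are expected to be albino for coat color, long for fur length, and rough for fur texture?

Trihybrid cross: BbLlRr × BbLlRr
Each trait segregates independently with a 3:1 phenotypic ratio, so each gene contributes 3/4 (dominant) or 1/4 (recessive).
Target: albino (coat color), long (fur length), rough (fur texture)
Probability = product of independent per-trait probabilities
= 1/4 × 1/4 × 3/4 = 3/64
Expected count = 3/64 × 64 = 3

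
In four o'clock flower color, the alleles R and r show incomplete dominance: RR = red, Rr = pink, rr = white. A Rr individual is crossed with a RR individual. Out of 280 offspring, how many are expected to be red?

Punnett square for Rr × RR:
Offspring genotypes: 2 RR, 2 Rr
Phenotype counts: 2 red, 2 pink
red: 2 out of 4 → fraction 1/2
Expected count = 1/2 × 280 = 140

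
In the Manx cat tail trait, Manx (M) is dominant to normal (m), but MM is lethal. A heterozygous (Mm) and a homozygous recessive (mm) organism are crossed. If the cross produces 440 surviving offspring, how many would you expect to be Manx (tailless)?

Cross: Mm × mm
Punnett square offspring (before lethality): 2 Mm, 2 mm
No MM offspring are produced in this cross.
Manx (tailless): 2 out of 4 → fraction 1/2
Expected count = 1/2 × 440 = 220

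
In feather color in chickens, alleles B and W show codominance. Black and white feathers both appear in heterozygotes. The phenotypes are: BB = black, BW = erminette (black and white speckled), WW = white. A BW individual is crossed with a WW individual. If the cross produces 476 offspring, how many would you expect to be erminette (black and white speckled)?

Punnett square for BW × WW:
Offspring genotypes: 2 BW, 2 WW
Phenotype counts: 2 erminette (black and white speckled), 2 white
erminette (black and white speckled): 2 out of 4 → fraction 1/2
Expected count = 1/2 × 476 = 238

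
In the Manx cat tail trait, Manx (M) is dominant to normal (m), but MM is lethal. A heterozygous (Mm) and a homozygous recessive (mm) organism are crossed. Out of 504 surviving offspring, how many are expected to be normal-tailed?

Cross: Mm × mm
Punnett square offspring (before lethality): 2 Mm, 2 mm
No MM offspring are produced in this cross.
normal-tailed: 2 out of 4 → fraction 1/2
Expected count = 1/2 × 504 = 252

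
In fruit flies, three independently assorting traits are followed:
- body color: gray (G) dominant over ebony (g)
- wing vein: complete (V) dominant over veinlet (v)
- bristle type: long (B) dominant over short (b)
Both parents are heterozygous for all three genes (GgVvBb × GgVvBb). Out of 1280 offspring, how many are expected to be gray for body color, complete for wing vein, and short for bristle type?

Trihybrid cross: GgVvBb × GgVvBb
Each trait segregates independently with a 3:1 phenotypic ratio, so each gene contributes 3/4 (dominant) or 1/4 (recessive).
Target: gray (body color), complete (wing vein), short (bristle type)
Probability = product of independent per-trait probabilities
= 3/4 × 3/4 × 1/4 = 9/64
Expected count = 9/64 × 1280 = 180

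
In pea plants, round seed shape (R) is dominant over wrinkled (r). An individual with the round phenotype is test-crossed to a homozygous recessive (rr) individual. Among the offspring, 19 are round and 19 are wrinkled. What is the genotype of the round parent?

Test cross: ? × rr
Offspring: 19 round, 19 wrinkled — approximately 1:1.
A 1:1 ratio in a test cross indicates the unknown parent is heterozygous (Rr).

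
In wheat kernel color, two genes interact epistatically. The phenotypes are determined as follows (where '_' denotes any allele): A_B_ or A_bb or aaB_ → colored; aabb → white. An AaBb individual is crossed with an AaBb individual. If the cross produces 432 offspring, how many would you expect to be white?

Cross: AaBb × AaBb — consider each gene separately:
A gene: Aa × Aa → 1 AA, 2 Aa, 1 aa → 3 A_ : 1 aa (out of 4)
B gene: Bb × Bb → 1 BB, 2 Bb, 1 bb → 3 B_ : 1 bb (out of 4)
Genotype classes (out of 4 × 4 = 16): A_B_ = 3×3 = 9; A_bb = 3×1 = 3; aaB_ = 1×3 = 3; aabb = 1×1 = 1
Apply the phenotype rules: A_B_ (9) + A_bb (3) + aaB_ (3) → colored; aabb (1) → white
Phenotype counts (out of 16): 15 colored, 1 white
white: 1 out of 16 → fraction 1/16
Expected count = 1/16 × 432 = 27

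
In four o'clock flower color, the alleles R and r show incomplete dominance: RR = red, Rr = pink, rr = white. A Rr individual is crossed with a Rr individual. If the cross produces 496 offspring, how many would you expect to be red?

Punnett square for Rr × Rr:
Offspring genotypes: 1 RR, 2 Rr, 1 rr
Phenotype counts: 1 red, 2 pink, 1 white
red: 1 out of 4 → fraction 1/4
Expected count = 1/4 × 496 = 124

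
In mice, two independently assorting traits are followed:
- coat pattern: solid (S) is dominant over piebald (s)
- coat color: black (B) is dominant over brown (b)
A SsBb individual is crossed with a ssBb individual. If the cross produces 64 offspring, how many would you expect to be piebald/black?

Dihybrid cross SsBb × ssBb — consider each gene separately:
coat pattern: Ss × ss → 2 Ss, 2 ss → 2 S_ : 2 ss (out of 4)
coat color: Bb × Bb → 1 BB, 2 Bb, 1 bb → 3 B_ : 1 bb (out of 4)
Combine (counts out of 4 × 4 = 16): solid/black (S_B_) = 2×3 = 6; solid/brown (S_bb) = 2×1 = 2; piebald/black (ssB_) = 2×3 = 6; piebald/brown (ssbb) = 2×1 = 2
Phenotype counts (out of 16): 6 solid/black, 2 solid/brown, 6 piebald/black, 2 piebald/brown
piebald/black: 6 out of 16 → fraction 3/8
Expected count = 3/8 × 64 = 24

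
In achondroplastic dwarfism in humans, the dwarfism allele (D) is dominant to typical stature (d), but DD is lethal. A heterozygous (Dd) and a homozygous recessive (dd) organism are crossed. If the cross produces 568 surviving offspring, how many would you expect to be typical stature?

Cross: Dd × dd
Punnett square offspring (before lethality): 2 Dd, 2 dd
No DD offspring are produced in this cross.
typical stature: 2 out of 4 → fraction 1/2
Expected count = 1/2 × 568 = 284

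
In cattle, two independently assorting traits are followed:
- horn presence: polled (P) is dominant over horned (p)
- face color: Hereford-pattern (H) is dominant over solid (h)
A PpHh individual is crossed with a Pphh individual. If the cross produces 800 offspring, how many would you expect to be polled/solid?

Dihybrid cross PpHh × Pphh — consider each gene separately:
horn presence: Pp × Pp → 1 PP, 2 Pp, 1 pp → 3 P_ : 1 pp (out of 4)
face color: Hh × hh → 2 Hh, 2 hh → 2 H_ : 2 hh (out of 4)
Combine (counts out of 4 × 4 = 16): polled/Hereford-pattern (P_H_) = 3×2 = 6; polled/solid (P_hh) = 3×2 = 6; horned/Hereford-pattern (ppH_) = 1×2 = 2; horned/solid (pphh) = 1×2 = 2
Phenotype counts (out of 16): 6 polled/Hereford-pattern, 6 polled/solid, 2 horned/Hereford-pattern, 2 horned/solid
polled/solid: 6 out of 16 → fraction 3/8
Expected count = 3/8 × 800 = 300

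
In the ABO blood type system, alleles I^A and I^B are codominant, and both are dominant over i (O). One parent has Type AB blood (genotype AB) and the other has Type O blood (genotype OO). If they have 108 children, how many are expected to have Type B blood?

Cross: AB × OO
Possible offspring genotypes: 2 AO, 2 BO
Blood type counts: 2 Type A, 2 Type B
Probability of Type B: 2/4 = 1/2
Expected count = 1/2 × 108 = 54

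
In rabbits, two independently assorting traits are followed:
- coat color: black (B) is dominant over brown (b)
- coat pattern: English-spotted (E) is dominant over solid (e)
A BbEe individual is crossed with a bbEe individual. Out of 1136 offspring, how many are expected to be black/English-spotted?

Dihybrid cross BbEe × bbEe — consider each gene separately:
coat color: Bb × bb → 2 Bb, 2 bb → 2 B_ : 2 bb (out of 4)
coat pattern: Ee × Ee → 1 EE, 2 Ee, 1 ee → 3 E_ : 1 ee (out of 4)
Combine (counts out of 4 × 4 = 16): black/English-spotted (B_E_) = 2×3 = 6; black/solid (B_ee) = 2×1 = 2; brown/English-spotted (bbE_) = 2×3 = 6; brown/solid (bbee) = 2×1 = 2
Phenotype counts (out of 16): 6 black/English-spotted, 2 black/solid, 6 brown/English-spotted, 2 brown/solid
black/English-spotted: 6 out of 16 → fraction 3/8
Expected count = 3/8 × 1136 = 426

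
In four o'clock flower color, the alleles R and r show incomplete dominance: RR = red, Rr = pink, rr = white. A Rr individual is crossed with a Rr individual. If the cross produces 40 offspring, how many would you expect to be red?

Punnett square for Rr × Rr:
Offspring genotypes: 1 RR, 2 Rr, 1 rr
Phenotype counts: 1 red, 2 pink, 1 white
red: 1 out of 4 → fraction 1/4
Expected count = 1/4 × 40 = 10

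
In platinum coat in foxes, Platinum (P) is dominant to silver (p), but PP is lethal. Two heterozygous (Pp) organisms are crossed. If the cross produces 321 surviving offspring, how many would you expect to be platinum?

Cross: Pp × Pp
Punnett square offspring (before lethality): 1 PP, 2 Pp, 1 pp
The PP genotype is lethal (embryos die); surviving offspring: 2 Pp, 1 pp
platinum: 2 out of 3 → fraction 2/3
Expected count = 2/3 × 321 = 214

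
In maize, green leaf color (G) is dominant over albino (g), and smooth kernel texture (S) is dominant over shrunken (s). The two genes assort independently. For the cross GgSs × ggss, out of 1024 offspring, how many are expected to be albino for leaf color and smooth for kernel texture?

Dihybrid cross GgSs × ggss — consider each gene separately:
leaf color: Gg × gg → 2 Gg, 2 gg → 2 G_ : 2 gg (out of 4)
kernel texture: Ss × ss → 2 Ss, 2 ss → 2 S_ : 2 ss (out of 4)
Looking for: albino (gg) and smooth (S_)
P(albino) = 2/4, P(smooth) = 2/4
P(both) = 2/4 × 2/4 = 4/16 = 1/4
Expected count = 1/4 × 1024 = 256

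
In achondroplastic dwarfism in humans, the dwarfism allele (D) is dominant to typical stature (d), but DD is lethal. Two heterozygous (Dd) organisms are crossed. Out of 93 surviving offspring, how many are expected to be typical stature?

Cross: Dd × Dd
Punnett square offspring (before lethality): 1 DD, 2 Dd, 1 dd
The DD genotype is lethal (embryos die); surviving offspring: 2 Dd, 1 dd
typical stature: 1 out of 3 → fraction 1/3
Expected count = 1/3 × 93 = 31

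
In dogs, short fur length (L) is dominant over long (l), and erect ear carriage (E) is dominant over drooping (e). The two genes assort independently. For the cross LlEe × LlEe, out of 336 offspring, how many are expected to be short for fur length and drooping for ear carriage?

Dihybrid cross LlEe × LlEe — consider each gene separately:
fur length: Ll × Ll → 1 LL, 2 Ll, 1 ll → 3 L_ : 1 ll (out of 4)
ear carriage: Ee × Ee → 1 EE, 2 Ee, 1 ee → 3 E_ : 1 ee (out of 4)
Looking for: short (L_) and drooping (ee)
P(short) = 3/4, P(drooping) = 1/4
P(both) = 3/4 × 1/4 = 3/16
Expected count = 3/16 × 336 = 63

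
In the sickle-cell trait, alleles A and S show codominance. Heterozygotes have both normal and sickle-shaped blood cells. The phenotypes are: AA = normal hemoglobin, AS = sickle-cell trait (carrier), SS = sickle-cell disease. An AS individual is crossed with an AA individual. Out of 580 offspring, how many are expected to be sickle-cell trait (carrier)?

Punnett square for AS × AA:
Offspring genotypes: 2 AA, 2 AS
Phenotype counts: 2 normal hemoglobin, 2 sickle-cell trait (carrier)
sickle-cell trait (carrier): 2 out of 4 → fraction 1/2
Expected count = 1/2 × 580 = 290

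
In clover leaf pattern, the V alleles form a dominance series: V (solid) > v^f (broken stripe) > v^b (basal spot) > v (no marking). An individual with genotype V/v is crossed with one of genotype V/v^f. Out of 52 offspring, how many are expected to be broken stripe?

Cross: V/v × V/v^f
Allele dominance: V > v^f > v^b > v
Offspring genotypes: 1 V/V, 1 V/v^f, 1 V/v, 1 v^f/v
Phenotype counts: 3 solid, 1 broken stripe
broken stripe: 1 out of 4 → fraction 1/4
Expected count = 1/4 × 52 = 13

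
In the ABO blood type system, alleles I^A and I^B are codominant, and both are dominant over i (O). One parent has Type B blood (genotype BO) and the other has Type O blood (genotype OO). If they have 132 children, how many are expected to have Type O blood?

Cross: BO × OO
Possible offspring genotypes: 2 BO, 2 OO
Blood type counts: 2 Type B, 2 Type O
Probability of Type O: 2/4 = 1/2
Expected count = 1/2 × 132 = 66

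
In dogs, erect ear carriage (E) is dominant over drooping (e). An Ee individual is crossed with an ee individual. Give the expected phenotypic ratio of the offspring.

Punnett square for Ee × ee:
Offspring genotypes: 2 Ee, 2 ee
erect: 2, drooping: 2
Ratio: 1:1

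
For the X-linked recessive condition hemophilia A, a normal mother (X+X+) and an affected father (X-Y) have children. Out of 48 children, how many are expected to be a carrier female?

Cross: X+X+ × X-Y
Offspring: 2 X+X-, 2 X+Y
Probability of a carrier female: 2/4 = 1/2
Expected count = 1/2 × 48 = 24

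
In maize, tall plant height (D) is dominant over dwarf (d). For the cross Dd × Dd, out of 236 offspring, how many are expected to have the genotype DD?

Punnett square for Dd × Dd:
Offspring genotypes: 1 DD, 2 Dd, 1 dd
Total offspring: 4
Count with target: 1
Probability: 1/4
Expected count = 1/4 × 236 = 59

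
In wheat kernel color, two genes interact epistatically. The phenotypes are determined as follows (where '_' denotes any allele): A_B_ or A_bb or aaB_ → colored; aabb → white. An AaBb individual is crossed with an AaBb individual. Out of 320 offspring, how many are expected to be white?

Cross: AaBb × AaBb — consider each gene separately:
A gene: Aa × Aa → 1 AA, 2 Aa, 1 aa → 3 A_ : 1 aa (out of 4)
B gene: Bb × Bb → 1 BB, 2 Bb, 1 bb → 3 B_ : 1 bb (out of 4)
Genotype classes (out of 4 × 4 = 16): A_B_ = 3×3 = 9; A_bb = 3×1 = 3; aaB_ = 1×3 = 3; aabb = 1×1 = 1
Apply the phenotype rules: A_B_ (9) + A_bb (3) + aaB_ (3) → colored; aabb (1) → white
Phenotype counts (out of 16): 15 colored, 1 white
white: 1 out of 16 → fraction 1/16
Expected count = 1/16 × 320 = 20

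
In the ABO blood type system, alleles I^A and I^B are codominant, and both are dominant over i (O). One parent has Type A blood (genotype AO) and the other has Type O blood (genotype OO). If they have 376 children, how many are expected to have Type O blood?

Cross: AO × OO
Possible offspring genotypes: 2 AO, 2 OO
Blood type counts: 2 Type A, 2 Type O
Probability of Type O: 2/4 = 1/2
Expected count = 1/2 × 376 = 188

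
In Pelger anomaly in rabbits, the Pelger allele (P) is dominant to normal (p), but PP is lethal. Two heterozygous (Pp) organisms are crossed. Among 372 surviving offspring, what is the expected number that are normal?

Cross: Pp × Pp
Punnett square offspring (before lethality): 1 PP, 2 Pp, 1 pp
The PP genotype is lethal (embryos die); surviving offspring: 2 Pp, 1 pp
normal: 1 out of 3 → fraction 1/3
Expected count = 1/3 × 372 = 124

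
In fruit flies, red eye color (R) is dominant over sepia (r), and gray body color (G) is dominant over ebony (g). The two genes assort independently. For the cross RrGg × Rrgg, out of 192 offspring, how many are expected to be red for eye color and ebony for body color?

Dihybrid cross RrGg × Rrgg — consider each gene separately:
eye color: Rr × Rr → 1 RR, 2 Rr, 1 rr → 3 R_ : 1 rr (out of 4)
body color: Gg × gg → 2 Gg, 2 gg → 2 G_ : 2 gg (out of 4)
Looking for: red (R_) and ebony (gg)
P(red) = 3/4, P(ebony) = 2/4
P(both) = 3/4 × 2/4 = 6/16 = 3/8
Expected count = 3/8 × 192 = 72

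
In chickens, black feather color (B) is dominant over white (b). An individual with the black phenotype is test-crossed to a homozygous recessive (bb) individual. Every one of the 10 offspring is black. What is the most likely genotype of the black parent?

Test cross: ? × bb
All offspring are black.
If the unknown parent were heterozygous (Bb), about half of 10 offspring would be white; none are. The unknown parent is most likely homozygous dominant (BB).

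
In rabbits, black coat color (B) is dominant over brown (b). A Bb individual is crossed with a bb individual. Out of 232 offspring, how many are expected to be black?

Punnett square for Bb × bb:
Offspring genotypes: 2 Bb, 2 bb
black: 2, brown: 2
black: 2 out of 4 → fraction 1/2
Expected count = 1/2 × 232 = 116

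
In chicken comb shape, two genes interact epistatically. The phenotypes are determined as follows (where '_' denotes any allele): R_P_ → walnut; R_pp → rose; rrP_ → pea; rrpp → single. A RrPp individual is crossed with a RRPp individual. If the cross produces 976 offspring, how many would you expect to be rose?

Cross: RrPp × RRPp — consider each gene separately:
R gene: Rr × RR → 2 RR, 2 Rr → 4 R_ (out of 4)
P gene: Pp × Pp → 1 PP, 2 Pp, 1 pp → 3 P_ : 1 pp (out of 4)
Genotype classes (out of 4 × 4 = 16): R_P_ = 4×3 = 12; R_pp = 4×1 = 4
Apply the phenotype rules: R_P_ (12) → walnut; R_pp (4) → rose
Phenotype counts (out of 16): 12 walnut, 4 rose
rose: 4 out of 16 → fraction 1/4
Expected count = 1/4 × 976 = 244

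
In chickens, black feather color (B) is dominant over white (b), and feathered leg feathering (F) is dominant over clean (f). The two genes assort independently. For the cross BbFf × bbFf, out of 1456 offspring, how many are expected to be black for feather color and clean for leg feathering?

Dihybrid cross BbFf × bbFf — consider each gene separately:
feather color: Bb × bb → 2 Bb, 2 bb → 2 B_ : 2 bb (out of 4)
leg feathering: Ff × Ff → 1 FF, 2 Ff, 1 ff → 3 F_ : 1 ff (out of 4)
Looking for: black (B_) and clean (ff)
P(black) = 2/4, P(clean) = 1/4
P(both) = 2/4 × 1/4 = 2/16 = 1/8
Expected count = 1/8 × 1456 = 182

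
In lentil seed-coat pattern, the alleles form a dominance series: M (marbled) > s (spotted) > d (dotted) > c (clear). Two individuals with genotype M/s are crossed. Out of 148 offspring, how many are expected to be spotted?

Cross: M/s × M/s
Allele dominance: M > s > d > c
Offspring genotypes: 1 M/M, 2 M/s, 1 s/s
Phenotype counts: 3 marbled, 1 spotted
spotted: 1 out of 4 → fraction 1/4
Expected count = 1/4 × 148 = 37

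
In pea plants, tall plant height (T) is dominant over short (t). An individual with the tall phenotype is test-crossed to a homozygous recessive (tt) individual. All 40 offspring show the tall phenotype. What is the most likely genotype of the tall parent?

Test cross: ? × tt
All offspring are tall.
If the unknown parent were heterozygous (Tt), about half of 40 offspring would be short; none are. The unknown parent is most likely homozygous dominant (TT).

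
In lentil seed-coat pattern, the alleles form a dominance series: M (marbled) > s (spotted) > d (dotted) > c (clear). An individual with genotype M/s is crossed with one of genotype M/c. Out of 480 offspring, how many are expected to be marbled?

Cross: M/s × M/c
Allele dominance: M > s > d > c
Offspring genotypes: 1 M/M, 1 M/c, 1 M/s, 1 s/c
Phenotype counts: 3 marbled, 1 spotted
marbled: 3 out of 4 → fraction 3/4
Expected count = 3/4 × 480 = 360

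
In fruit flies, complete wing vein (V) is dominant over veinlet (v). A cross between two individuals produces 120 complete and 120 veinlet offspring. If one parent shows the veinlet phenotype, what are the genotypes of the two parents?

Observed offspring: 120 complete, 120 veinlet
The observed ratio simplifies to 1:1. One parent shows veinlet, so its genotype must be vv. A 1:1 offspring split requires the other parent to be heterozygous (Vv).
Parent genotypes: vv × Vv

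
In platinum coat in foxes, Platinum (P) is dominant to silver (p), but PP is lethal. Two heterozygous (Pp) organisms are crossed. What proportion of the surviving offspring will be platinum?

Cross: Pp × Pp
Punnett square offspring (before lethality): 1 PP, 2 Pp, 1 pp
The PP genotype is lethal (embryos die); surviving offspring: 2 Pp, 1 pp
platinum: 2 out of 3
Probability: 2/3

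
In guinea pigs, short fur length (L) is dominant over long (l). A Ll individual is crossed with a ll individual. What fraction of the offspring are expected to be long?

Punnett square for Ll × ll:
Offspring genotypes: 2 Ll, 2 ll
short: 2, long: 2
long: 2 out of 4
Probability: 2/4 = 1/2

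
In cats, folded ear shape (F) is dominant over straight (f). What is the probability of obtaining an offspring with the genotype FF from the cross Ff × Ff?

Punnett square for Ff × Ff:
Offspring genotypes: 1 FF, 2 Ff, 1 ff
Total offspring: 4
Count with target: 1
Probability: 1/4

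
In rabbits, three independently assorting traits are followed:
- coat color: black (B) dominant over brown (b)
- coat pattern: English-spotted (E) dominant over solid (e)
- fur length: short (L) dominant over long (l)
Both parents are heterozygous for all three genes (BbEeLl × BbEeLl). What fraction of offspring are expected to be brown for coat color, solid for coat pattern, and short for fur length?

Trihybrid cross: BbEeLl × BbEeLl
Each trait segregates independently with a 3:1 phenotypic ratio, so each gene contributes 3/4 (dominant) or 1/4 (recessive).
Target: brown (coat color), solid (coat pattern), short (fur length)
Probability = product of independent per-trait probabilities
= 1/4 × 1/4 × 3/4 = 3/64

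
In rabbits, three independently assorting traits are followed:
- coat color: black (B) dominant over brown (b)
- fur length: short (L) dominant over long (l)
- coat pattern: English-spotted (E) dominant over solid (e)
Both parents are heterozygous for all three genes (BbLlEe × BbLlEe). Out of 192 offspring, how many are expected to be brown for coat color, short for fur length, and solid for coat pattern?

Trihybrid cross: BbLlEe × BbLlEe
Each trait segregates independently with a 3:1 phenotypic ratio, so each gene contributes 3/4 (dominant) or 1/4 (recessive).
Target: brown (coat color), short (fur length), solid (coat pattern)
Probability = product of independent per-trait probabilities
= 1/4 × 3/4 × 1/4 = 3/64
Expected count = 3/64 × 192 = 9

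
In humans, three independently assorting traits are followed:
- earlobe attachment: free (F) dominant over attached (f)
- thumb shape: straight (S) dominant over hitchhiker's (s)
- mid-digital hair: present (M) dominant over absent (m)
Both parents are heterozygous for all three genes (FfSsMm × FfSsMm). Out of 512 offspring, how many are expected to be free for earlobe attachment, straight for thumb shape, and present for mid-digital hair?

Trihybrid cross: FfSsMm × FfSsMm
Each trait segregates independently with a 3:1 phenotypic ratio, so each gene contributes 3/4 (dominant) or 1/4 (recessive).
Target: free (earlobe attachment), straight (thumb shape), present (mid-digital hair)
Probability = product of independent per-trait probabilities
= 3/4 × 3/4 × 3/4 = 27/64
Expected count = 27/64 × 512 = 216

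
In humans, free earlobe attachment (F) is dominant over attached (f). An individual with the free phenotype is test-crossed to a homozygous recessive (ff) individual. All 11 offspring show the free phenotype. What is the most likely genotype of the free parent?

Test cross: ? × ff
All offspring are free.
If the unknown parent were heterozygous (Ff), about half of 11 offspring would be attached; none are. The unknown parent is most likely homozygous dominant (FF).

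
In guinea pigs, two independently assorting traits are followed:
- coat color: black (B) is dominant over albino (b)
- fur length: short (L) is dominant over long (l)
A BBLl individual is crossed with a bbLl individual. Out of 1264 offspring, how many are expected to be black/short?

Dihybrid cross BBLl × bbLl — consider each gene separately:
coat color: BB × bb → 4 Bb → 4 B_ (out of 4)
fur length: Ll × Ll → 1 LL, 2 Ll, 1 ll → 3 L_ : 1 ll (out of 4)
Combine (counts out of 4 × 4 = 16): black/short (B_L_) = 4×3 = 12; black/long (B_ll) = 4×1 = 4
Phenotype counts (out of 16): 12 black/short, 4 black/long
black/short: 12 out of 16 → fraction 3/4
Expected count = 3/4 × 1264 = 948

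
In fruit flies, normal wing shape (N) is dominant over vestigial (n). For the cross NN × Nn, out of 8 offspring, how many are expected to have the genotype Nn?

Punnett square for NN × Nn:
Offspring genotypes: 2 NN, 2 Nn
Total offspring: 4
Count with target: 2
Probability: 2/4 = 1/2
Expected count = 1/2 × 8 = 4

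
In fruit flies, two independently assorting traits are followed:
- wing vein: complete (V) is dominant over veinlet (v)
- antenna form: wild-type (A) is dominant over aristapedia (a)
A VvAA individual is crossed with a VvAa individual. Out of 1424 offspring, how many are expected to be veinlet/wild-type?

Dihybrid cross VvAA × VvAa — consider each gene separately:
wing vein: Vv × Vv → 1 VV, 2 Vv, 1 vv → 3 V_ : 1 vv (out of 4)
antenna form: AA × Aa → 2 AA, 2 Aa → 4 A_ (out of 4)
Combine (counts out of 4 × 4 = 16): complete/wild-type (V_A_) = 3×4 = 12; veinlet/wild-type (vvA_) = 1×4 = 4
Phenotype counts (out of 16): 12 complete/wild-type, 4 veinlet/wild-type
veinlet/wild-type: 4 out of 16 → fraction 1/4
Expected count = 1/4 × 1424 = 356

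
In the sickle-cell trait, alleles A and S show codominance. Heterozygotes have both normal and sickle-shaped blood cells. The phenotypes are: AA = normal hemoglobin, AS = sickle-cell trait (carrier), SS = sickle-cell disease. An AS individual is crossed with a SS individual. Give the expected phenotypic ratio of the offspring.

Punnett square for AS × SS:
Offspring genotypes: 2 AS, 2 SS
Phenotype counts: 2 sickle-cell trait (carrier), 2 sickle-cell disease
Ratio: 1 sickle-cell trait (carrier) : 1 sickle-cell disease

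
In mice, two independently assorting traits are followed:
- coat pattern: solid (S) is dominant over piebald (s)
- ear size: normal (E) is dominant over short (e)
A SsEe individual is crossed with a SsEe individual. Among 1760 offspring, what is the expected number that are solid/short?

Dihybrid cross SsEe × SsEe — consider each gene separately:
coat pattern: Ss × Ss → 1 SS, 2 Ss, 1 ss → 3 S_ : 1 ss (out of 4)
ear size: Ee × Ee → 1 EE, 2 Ee, 1 ee → 3 E_ : 1 ee (out of 4)
Combine (counts out of 4 × 4 = 16): solid/normal (S_E_) = 3×3 = 9; solid/short (S_ee) = 3×1 = 3; piebald/normal (ssE_) = 1×3 = 3; piebald/short (ssee) = 1×1 = 1
Phenotype counts (out of 16): 9 solid/normal, 3 solid/short, 3 piebald/normal, 1 piebald/short
solid/short: 3 out of 16 → fraction 3/16
Expected count = 3/16 × 1760 = 330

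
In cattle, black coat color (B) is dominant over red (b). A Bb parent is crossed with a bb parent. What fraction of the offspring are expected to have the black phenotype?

Punnett square for Bb × bb:
Offspring genotypes: 2 Bb, 2 bb
Total offspring: 4
Count with target: 2
Probability: 2/4 = 1/2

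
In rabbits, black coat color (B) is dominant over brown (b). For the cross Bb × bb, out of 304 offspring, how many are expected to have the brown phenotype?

Punnett square for Bb × bb:
Offspring genotypes: 2 Bb, 2 bb
Total offspring: 4
Count with target: 2
Probability: 2/4 = 1/2
Expected count = 1/2 × 304 = 152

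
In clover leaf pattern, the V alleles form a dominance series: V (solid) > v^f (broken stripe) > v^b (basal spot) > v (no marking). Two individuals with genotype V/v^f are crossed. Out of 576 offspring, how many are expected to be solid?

Cross: V/v^f × V/v^f
Allele dominance: V > v^f > v^b > v
Offspring genotypes: 1 V/V, 2 V/v^f, 1 v^f/v^f
Phenotype counts: 3 solid, 1 broken stripe
solid: 3 out of 4 → fraction 3/4
Expected count = 3/4 × 576 = 432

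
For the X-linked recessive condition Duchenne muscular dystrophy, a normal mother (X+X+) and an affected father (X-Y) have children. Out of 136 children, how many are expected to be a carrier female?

Cross: X+X+ × X-Y
Offspring: 2 X+X-, 2 X+Y
Probability of a carrier female: 2/4 = 1/2
Expected count = 1/2 × 136 = 68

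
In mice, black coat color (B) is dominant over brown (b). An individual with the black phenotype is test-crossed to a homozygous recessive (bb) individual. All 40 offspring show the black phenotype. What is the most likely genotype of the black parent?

Test cross: ? × bb
All offspring are black.
If the unknown parent were heterozygous (Bb), about half of 40 offspring would be brown; none are. The unknown parent is most likely homozygous dominant (BB).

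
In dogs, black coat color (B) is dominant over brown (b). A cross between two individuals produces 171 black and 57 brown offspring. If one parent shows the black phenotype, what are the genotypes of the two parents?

Observed offspring: 171 black, 57 brown
The observed ratio simplifies to 3:1. Brown (bb) offspring appear, so each parent must contribute one b allele. The parent stated to show black carries B, so it is Bb. The other parent is then either Bb or bb: Bb × bb would give a 1:1 split, whereas Bb × Bb gives 3:1 — matching the data. So both parents are heterozygous (Bb × Bb).
Parent genotypes: Bb × Bb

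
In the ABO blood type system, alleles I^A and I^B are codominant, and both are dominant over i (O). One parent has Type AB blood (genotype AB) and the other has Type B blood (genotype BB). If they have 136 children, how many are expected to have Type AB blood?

Cross: AB × BB
Possible offspring genotypes: 2 AB, 2 BB
Blood type counts: 2 Type AB, 2 Type B
Probability of Type AB: 2/4 = 1/2
Expected count = 1/2 × 136 = 68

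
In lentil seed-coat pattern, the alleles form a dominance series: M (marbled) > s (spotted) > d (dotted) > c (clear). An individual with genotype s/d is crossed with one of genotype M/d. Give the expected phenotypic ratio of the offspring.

Cross: s/d × M/d
Allele dominance: M > s > d > c
Offspring genotypes: 1 M/s, 1 s/d, 1 M/d, 1 d/d
Phenotype counts: 2 marbled, 1 spotted, 1 dotted
Ratio: 2 marbled : 1 spotted : 1 dotted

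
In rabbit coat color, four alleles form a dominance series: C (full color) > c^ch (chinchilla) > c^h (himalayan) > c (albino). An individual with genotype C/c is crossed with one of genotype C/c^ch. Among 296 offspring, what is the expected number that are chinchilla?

Cross: C/c × C/c^ch
Allele dominance: C > c^ch > c^h > c
Offspring genotypes: 1 C/C, 1 C/c^ch, 1 C/c, 1 c^ch/c
Phenotype counts: 3 full color, 1 chinchilla
chinchilla: 1 out of 4 → fraction 1/4
Expected count = 1/4 × 296 = 74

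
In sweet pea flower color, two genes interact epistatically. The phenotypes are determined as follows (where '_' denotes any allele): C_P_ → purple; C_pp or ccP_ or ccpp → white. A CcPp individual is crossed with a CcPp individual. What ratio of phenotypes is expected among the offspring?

Cross: CcPp × CcPp — consider each gene separately:
C gene: Cc × Cc → 1 CC, 2 Cc, 1 cc → 3 C_ : 1 cc (out of 4)
P gene: Pp × Pp → 1 PP, 2 Pp, 1 pp → 3 P_ : 1 pp (out of 4)
Genotype classes (out of 4 × 4 = 16): C_P_ = 3×3 = 9; C_pp = 3×1 = 3; ccP_ = 1×3 = 3; ccpp = 1×1 = 1
Apply the phenotype rules: C_P_ (9) → purple; C_pp (3) + ccP_ (3) + ccpp (1) → white
Phenotype counts (out of 16): 9 purple, 7 white
Ratio: 9 purple : 7 white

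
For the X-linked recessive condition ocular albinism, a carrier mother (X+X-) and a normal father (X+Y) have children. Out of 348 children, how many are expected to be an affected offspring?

Cross: X+X- × X+Y
Offspring: 1 X+X+, 1 X+Y, 1 X+X-, 1 X-Y
Probability of an affected offspring: 1/4
Expected count = 1/4 × 348 = 87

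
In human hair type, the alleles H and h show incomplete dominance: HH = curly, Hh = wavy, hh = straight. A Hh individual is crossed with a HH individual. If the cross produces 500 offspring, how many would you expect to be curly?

Punnett square for Hh × HH:
Offspring genotypes: 2 HH, 2 Hh
Phenotype counts: 2 curly, 2 wavy
curly: 2 out of 4 → fraction 1/2
Expected count = 1/2 × 500 = 250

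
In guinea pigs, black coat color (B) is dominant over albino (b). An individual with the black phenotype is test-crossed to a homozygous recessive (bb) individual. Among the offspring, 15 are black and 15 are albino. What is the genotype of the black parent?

Test cross: ? × bb
Offspring: 15 black, 15 albino — approximately 1:1.
A 1:1 ratio in a test cross indicates the unknown parent is heterozygous (Bb).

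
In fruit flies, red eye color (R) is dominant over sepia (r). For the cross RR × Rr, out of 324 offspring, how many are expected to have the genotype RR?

Punnett square for RR × Rr:
Offspring genotypes: 2 RR, 2 Rr
Total offspring: 4
Count with target: 2
Probability: 2/4 = 1/2
Expected count = 1/2 × 324 = 162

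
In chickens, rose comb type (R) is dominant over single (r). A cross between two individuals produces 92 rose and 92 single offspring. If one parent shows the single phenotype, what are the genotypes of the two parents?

Observed offspring: 92 rose, 92 single
The observed ratio simplifies to 1:1. One parent shows single, so its genotype must be rr. A 1:1 offspring split requires the other parent to be heterozygous (Rr).
Parent genotypes: rr × Rr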